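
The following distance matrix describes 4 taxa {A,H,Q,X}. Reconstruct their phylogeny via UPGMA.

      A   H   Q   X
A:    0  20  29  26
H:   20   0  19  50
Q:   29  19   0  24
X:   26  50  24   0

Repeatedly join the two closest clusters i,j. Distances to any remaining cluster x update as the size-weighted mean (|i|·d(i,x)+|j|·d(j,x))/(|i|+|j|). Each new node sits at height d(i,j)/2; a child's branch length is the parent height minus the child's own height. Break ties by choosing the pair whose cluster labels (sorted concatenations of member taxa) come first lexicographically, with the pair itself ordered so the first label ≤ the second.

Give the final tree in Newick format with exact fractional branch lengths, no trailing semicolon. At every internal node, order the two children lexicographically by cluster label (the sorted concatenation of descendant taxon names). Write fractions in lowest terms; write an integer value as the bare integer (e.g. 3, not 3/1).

((A:49/4,(H:19/2,Q:19/2):11/4):53/12,X:50/3)

iteration 1: select H,Q (d=19); attach at lengths (19/2, 19/2); label the merged cluster HQ
  updated: d(A,HQ)=49/2, d(HQ,X)=37
iteration 2: select A,HQ (d=49/2); attach at lengths (49/4, 11/4); label the merged cluster AHQ
  updated: d(AHQ,X)=100/3
iteration 3: select AHQ,X (d=100/3); attach at lengths (53/12, 50/3); label the merged cluster AHQX
final tree: ((A:49/4,(H:19/2,Q:19/2):11/4):53/12,X:50/3)
total length: 661/12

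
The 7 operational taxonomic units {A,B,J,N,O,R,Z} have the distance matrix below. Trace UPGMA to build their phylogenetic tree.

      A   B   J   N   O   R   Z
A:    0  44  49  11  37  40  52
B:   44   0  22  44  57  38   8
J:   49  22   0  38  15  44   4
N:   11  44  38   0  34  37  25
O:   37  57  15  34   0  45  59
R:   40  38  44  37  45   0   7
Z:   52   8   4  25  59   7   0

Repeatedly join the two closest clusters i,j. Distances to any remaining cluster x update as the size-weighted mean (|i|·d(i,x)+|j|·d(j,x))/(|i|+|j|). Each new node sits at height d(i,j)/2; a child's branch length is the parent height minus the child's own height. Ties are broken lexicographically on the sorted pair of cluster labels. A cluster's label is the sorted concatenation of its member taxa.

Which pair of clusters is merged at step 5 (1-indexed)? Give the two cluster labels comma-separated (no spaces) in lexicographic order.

AN,O

step 1: merge (J,Z) at d=4; branch lengths J→2, Z→2; new cluster JZ
  updated: d(A,JZ)=101/2, d(B,JZ)=15, d(JZ,N)=63/2, d(JZ,O)=37, d(JZ,R)=51/2
step 2: merge (A,N) at d=11; branch lengths A→11/2, N→11/2; new cluster AN
  updated: d(AN,B)=44, d(AN,JZ)=41, d(AN,O)=71/2, d(AN,R)=77/2
step 3: merge (B,JZ) at d=15; branch lengths B→15/2, JZ→11/2; new cluster BJZ
  updated: d(AN,BJZ)=42, d(BJZ,O)=131/3, d(BJZ,R)=89/3
step 4: merge (BJZ,R) at d=89/3; branch lengths BJZ→22/3, R→89/6; new cluster BJRZ
  updated: d(AN,BJRZ)=329/8, d(BJRZ,O)=44
step 5: merge (AN,O) at d=71/2; branch lengths AN→49/4, O→71/4; new cluster ANO
  updated: d(ANO,BJRZ)=505/12
step 6: merge (ANO,BJRZ) at d=505/12; branch lengths ANO→79/24, BJRZ→149/24; new cluster ABJNORZ
final tree: (((A:11/2,N:11/2):49/4,O:71/4):79/24,((B:15/2,(J:2,Z:2):11/2):22/3,R:89/6):149/24)
total length: 269/3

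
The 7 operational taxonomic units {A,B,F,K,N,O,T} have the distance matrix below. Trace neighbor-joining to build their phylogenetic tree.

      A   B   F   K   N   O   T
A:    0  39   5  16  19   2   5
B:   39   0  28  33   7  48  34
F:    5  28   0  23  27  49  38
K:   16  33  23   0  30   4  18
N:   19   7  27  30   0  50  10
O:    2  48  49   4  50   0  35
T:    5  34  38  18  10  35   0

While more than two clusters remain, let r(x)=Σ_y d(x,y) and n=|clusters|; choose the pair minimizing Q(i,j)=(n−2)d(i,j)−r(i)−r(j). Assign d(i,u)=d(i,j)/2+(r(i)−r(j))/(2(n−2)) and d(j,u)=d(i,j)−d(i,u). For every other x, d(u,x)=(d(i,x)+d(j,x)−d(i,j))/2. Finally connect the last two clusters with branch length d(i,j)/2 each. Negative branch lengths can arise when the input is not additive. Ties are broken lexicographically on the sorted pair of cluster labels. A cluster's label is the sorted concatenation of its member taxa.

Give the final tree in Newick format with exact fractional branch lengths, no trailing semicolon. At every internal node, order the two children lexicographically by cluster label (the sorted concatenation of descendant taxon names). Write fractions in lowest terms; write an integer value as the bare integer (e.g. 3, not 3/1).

(((A:-131/16,F:211/16):9/2,((B:81/10,N:-11/10):289/24,T:155/24):55/8):27/4,(K:-61/16,O:125/16):27/4)

1. join B+N (d=7, Q=-297) ⇒ BN; edges |B|=81/10, |N|=-11/10
  updated: d(A,BN)=51/2, d(BN,F)=24, d(BN,K)=28, d(BN,O)=91/2, d(BN,T)=37/2
2. join K+O (d=4, Q=-417/2) ⇒ KO; edges |K|=-61/16, |O|=125/16
  updated: d(A,KO)=7, d(BN,KO)=139/4, d(F,KO)=34, d(KO,T)=49/2
3. join BN+T (d=37/2, Q=-533/4) ⇒ BNT; edges |BN|=289/24, |T|=155/24
  updated: d(A,BNT)=6, d(BNT,F)=87/4, d(BNT,KO)=163/8
4. join A+F (d=5, Q=-275/4) ⇒ AF; edges |A|=-131/16, |F|=211/16
  updated: d(AF,BNT)=91/8, d(AF,KO)=18
5. join AF+BNT (d=91/8, Q=-199/4) ⇒ ABFNT; edges |AF|=9/2, |BNT|=55/8
  updated: d(ABFNT,KO)=27/2
6. join ABFNT+KO (d=27/2) ⇒ ABFKNOT; edges |ABFNT|=27/4, |KO|=27/4
final tree: (((A:-131/16,F:211/16):9/2,((B:81/10,N:-11/10):289/24,T:155/24):55/8):27/4,(K:-61/16,O:125/16):27/4)
total length: 475/8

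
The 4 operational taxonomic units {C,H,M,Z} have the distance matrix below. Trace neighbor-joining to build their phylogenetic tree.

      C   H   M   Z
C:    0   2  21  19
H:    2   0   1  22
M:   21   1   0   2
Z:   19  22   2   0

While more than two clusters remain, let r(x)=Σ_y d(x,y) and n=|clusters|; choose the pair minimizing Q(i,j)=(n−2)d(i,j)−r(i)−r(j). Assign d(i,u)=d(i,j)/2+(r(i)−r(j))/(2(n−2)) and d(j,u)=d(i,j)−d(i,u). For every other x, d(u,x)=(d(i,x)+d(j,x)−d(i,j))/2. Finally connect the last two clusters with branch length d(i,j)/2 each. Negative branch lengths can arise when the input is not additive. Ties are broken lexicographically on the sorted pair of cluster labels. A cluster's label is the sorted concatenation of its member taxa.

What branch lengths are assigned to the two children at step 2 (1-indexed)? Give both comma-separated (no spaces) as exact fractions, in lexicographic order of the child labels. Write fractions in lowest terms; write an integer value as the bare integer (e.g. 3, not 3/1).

55/4,-15/4

1. join C+H (d=2, Q=-63) ⇒ CH; edges |C|=21/4, |H|=-13/4
  updated: d(CH,M)=10, d(CH,Z)=39/2
2. join CH+M (d=10, Q=-63/2) ⇒ CHM; edges |CH|=55/4, |M|=-15/4
  updated: d(CHM,Z)=23/4
3. join CHM+Z (d=23/4) ⇒ CHMZ; edges |CHM|=23/8, |Z|=23/8
final tree: (((C:21/4,H:-13/4):55/4,M:-15/4):23/8,Z:23/8)
total length: 71/4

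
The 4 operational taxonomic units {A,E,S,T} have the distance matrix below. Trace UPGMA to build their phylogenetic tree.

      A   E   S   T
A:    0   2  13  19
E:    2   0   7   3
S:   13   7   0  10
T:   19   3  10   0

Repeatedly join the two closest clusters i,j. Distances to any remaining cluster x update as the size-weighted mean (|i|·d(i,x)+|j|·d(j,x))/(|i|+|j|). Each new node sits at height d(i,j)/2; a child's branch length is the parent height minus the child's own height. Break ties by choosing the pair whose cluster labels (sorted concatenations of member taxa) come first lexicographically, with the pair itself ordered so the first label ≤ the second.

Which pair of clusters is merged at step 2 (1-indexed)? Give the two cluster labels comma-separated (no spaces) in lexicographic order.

AE,S

step 1: merge (A,E) at d=2; branch lengths A→1, E→1; new cluster AE
  updated: d(AE,S)=10, d(AE,T)=11
step 2: merge (AE,S) at d=10; branch lengths AE→4, S→5; new cluster AES
  updated: d(AES,T)=32/3
step 3: merge (AES,T) at d=32/3; branch lengths AES→1/3, T→16/3; new cluster AEST
final tree: (((A:1,E:1):4,S:5):1/3,T:16/3)
total length: 50/3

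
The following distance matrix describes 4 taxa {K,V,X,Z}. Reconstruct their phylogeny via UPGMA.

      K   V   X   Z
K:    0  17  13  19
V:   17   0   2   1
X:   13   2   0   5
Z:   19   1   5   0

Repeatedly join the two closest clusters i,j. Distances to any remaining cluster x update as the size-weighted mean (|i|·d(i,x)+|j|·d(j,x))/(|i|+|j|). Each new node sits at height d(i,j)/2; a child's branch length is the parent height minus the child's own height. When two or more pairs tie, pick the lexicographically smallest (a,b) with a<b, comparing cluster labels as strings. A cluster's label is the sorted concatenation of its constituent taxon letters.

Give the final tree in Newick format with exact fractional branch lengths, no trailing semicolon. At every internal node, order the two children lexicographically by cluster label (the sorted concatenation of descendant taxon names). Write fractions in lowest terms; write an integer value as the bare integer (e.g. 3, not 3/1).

(K:49/6,((V:1/2,Z:1/2):5/4,X:7/4):77/12)

iteration 1: select V,Z (d=1); attach at lengths (1/2, 1/2); label the merged cluster VZ
  updated: d(K,VZ)=18, d(VZ,X)=7/2
iteration 2: select VZ,X (d=7/2); attach at lengths (5/4, 7/4); label the merged cluster VXZ
  updated: d(K,VXZ)=49/3
iteration 3: select K,VXZ (d=49/3); attach at lengths (49/6, 77/12); label the merged cluster KVXZ
final tree: (K:49/6,((V:1/2,Z:1/2):5/4,X:7/4):77/12)
total length: 223/12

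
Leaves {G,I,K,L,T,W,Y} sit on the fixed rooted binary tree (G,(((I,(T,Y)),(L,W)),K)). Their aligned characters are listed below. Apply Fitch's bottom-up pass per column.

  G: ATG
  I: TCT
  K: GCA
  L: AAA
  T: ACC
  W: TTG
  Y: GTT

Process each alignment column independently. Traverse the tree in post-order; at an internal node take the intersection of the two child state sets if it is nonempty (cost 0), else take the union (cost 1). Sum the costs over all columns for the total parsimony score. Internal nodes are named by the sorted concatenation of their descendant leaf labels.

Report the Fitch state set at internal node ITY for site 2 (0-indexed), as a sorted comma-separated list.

T

[col 0] TY: children T:{A}, Y:{G} ∪→ {A,G}; cost 1
[col 0] ITY: children I:{T}, TY:{A,G} ∪→ {A,G,T}; cost 1
[col 0] LW: children L:{A}, W:{T} ∪→ {A,T}; cost 1
[col 0] ILTWY: children ITY:{A,G,T}, LW:{A,T} ∩→ {A,T}; cost 0
[col 0] IKLTWY: children ILTWY:{A,T}, K:{G} ∪→ {A,G,T}; cost 1
[col 0] GIKLTWY: children G:{A}, IKLTWY:{A,G,T} ∩→ {A}; cost 0
[col 1] TY: children T:{C}, Y:{T} ∪→ {C,T}; cost 1
[col 1] ITY: children I:{C}, TY:{C,T} ∩→ {C}; cost 0
[col 1] LW: children L:{A}, W:{T} ∪→ {A,T}; cost 1
[col 1] ILTWY: children ITY:{C}, LW:{A,T} ∪→ {A,C,T}; cost 1
[col 1] IKLTWY: children ILTWY:{A,C,T}, K:{C} ∩→ {C}; cost 0
[col 1] GIKLTWY: children G:{T}, IKLTWY:{C} ∪→ {C,T}; cost 1
[col 2] TY: children T:{C}, Y:{T} ∪→ {C,T}; cost 1
[col 2] ITY: children I:{T}, TY:{C,T} ∩→ {T}; cost 0
[col 2] LW: children L:{A}, W:{G} ∪→ {A,G}; cost 1
[col 2] ILTWY: children ITY:{T}, LW:{A,G} ∪→ {A,G,T}; cost 1
[col 2] IKLTWY: children ILTWY:{A,G,T}, K:{A} ∩→ {A}; cost 0
[col 2] GIKLTWY: children G:{G}, IKLTWY:{A} ∪→ {A,G}; cost 1
per-site changes: [4, 4, 4]; total = 12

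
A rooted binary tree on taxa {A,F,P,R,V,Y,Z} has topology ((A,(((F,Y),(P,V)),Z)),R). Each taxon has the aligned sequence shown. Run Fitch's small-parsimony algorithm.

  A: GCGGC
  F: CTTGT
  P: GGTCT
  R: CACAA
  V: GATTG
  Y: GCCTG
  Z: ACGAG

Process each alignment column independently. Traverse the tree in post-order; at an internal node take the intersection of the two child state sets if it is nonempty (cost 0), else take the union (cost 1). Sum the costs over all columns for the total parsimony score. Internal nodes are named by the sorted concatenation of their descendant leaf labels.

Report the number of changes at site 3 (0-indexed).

[col 0] FY: children F:{C}, Y:{G} ∪→ {C,G}; cost 1
[col 0] PV: children P:{G}, V:{G} ∩→ {G}; cost 0
[col 0] FPVY: children FY:{C,G}, PV:{G} ∩→ {G}; cost 0
[col 0] FPVYZ: children FPVY:{G}, Z:{A} ∪→ {A,G}; cost 1
[col 0] AFPVYZ: children A:{G}, FPVYZ:{A,G} ∩→ {G}; cost 0
[col 0] AFPRVYZ: children AFPVYZ:{G}, R:{C} ∪→ {C,G}; cost 1
[col 1] FY: children F:{T}, Y:{C} ∪→ {C,T}; cost 1
[col 1] PV: children P:{G}, V:{A} ∪→ {A,G}; cost 1
[col 1] FPVY: children FY:{C,T}, PV:{A,G} ∪→ {A,C,G,T}; cost 1
[col 1] FPVYZ: children FPVY:{A,C,G,T}, Z:{C} ∩→ {C}; cost 0
[col 1] AFPVYZ: children A:{C}, FPVYZ:{C} ∩→ {C}; cost 0
[col 1] AFPRVYZ: children AFPVYZ:{C}, R:{A} ∪→ {A,C}; cost 1
[col 2] FY: children F:{T}, Y:{C} ∪→ {C,T}; cost 1
[col 2] PV: children P:{T}, V:{T} ∩→ {T}; cost 0
[col 2] FPVY: children FY:{C,T}, PV:{T} ∩→ {T}; cost 0
[col 2] FPVYZ: children FPVY:{T}, Z:{G} ∪→ {G,T}; cost 1
[col 2] AFPVYZ: children A:{G}, FPVYZ:{G,T} ∩→ {G}; cost 0
[col 2] AFPRVYZ: children AFPVYZ:{G}, R:{C} ∪→ {C,G}; cost 1
[col 3] FY: children F:{G}, Y:{T} ∪→ {G,T}; cost 1
[col 3] PV: children P:{C}, V:{T} ∪→ {C,T}; cost 1
[col 3] FPVY: children FY:{G,T}, PV:{C,T} ∩→ {T}; cost 0
[col 3] FPVYZ: children FPVY:{T}, Z:{A} ∪→ {A,T}; cost 1
[col 3] AFPVYZ: children A:{G}, FPVYZ:{A,T} ∪→ {A,G,T}; cost 1
[col 3] AFPRVYZ: children AFPVYZ:{A,G,T}, R:{A} ∩→ {A}; cost 0
[col 4] FY: children F:{T}, Y:{G} ∪→ {G,T}; cost 1
[col 4] PV: children P:{T}, V:{G} ∪→ {G,T}; cost 1
[col 4] FPVY: children FY:{G,T}, PV:{G,T} ∩→ {G,T}; cost 0
[col 4] FPVYZ: children FPVY:{G,T}, Z:{G} ∩→ {G}; cost 0
[col 4] AFPVYZ: children A:{C}, FPVYZ:{G} ∪→ {C,G}; cost 1
[col 4] AFPRVYZ: children AFPVYZ:{C,G}, R:{A} ∪→ {A,C,G}; cost 1
per-site changes: [3, 4, 3, 4, 4]; total = 18

4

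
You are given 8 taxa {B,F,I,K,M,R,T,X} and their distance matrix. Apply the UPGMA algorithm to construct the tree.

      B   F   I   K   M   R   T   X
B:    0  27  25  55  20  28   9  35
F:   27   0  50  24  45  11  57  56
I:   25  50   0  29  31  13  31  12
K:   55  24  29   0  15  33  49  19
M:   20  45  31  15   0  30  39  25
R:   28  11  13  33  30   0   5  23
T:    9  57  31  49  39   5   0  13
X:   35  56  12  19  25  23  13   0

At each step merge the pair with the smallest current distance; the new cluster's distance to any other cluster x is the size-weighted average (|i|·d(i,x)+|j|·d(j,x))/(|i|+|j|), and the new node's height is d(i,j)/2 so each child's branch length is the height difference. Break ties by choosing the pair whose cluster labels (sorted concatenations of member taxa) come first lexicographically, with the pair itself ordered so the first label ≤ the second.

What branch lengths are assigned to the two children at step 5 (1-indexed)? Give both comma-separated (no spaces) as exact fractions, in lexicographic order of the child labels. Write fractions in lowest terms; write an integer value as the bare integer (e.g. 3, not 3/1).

29/12,17/3

step 1: merge (R,T) at d=5; branch lengths R→5/2, T→5/2; new cluster RT
  updated: d(B,RT)=37/2, d(F,RT)=34, d(I,RT)=22, d(K,RT)=41, d(M,RT)=69/2, d(RT,X)=18
step 2: merge (I,X) at d=12; branch lengths I→6, X→6; new cluster IX
  updated: d(B,IX)=30, d(F,IX)=53, d(IX,K)=24, d(IX,M)=28, d(IX,RT)=20
step 3: merge (K,M) at d=15; branch lengths K→15/2, M→15/2; new cluster KM
  updated: d(B,KM)=75/2, d(F,KM)=69/2, d(IX,KM)=26, d(KM,RT)=151/4
step 4: merge (B,RT) at d=37/2; branch lengths B→37/4, RT→27/4; new cluster BRT
  updated: d(BRT,F)=95/3, d(BRT,IX)=70/3, d(BRT,KM)=113/3
step 5: merge (BRT,IX) at d=70/3; branch lengths BRT→29/12, IX→17/3; new cluster BIRTX
  updated: d(BIRTX,F)=201/5, d(BIRTX,KM)=33
step 6: merge (BIRTX,KM) at d=33; branch lengths BIRTX→29/6, KM→9; new cluster BIKMRTX
  updated: d(BIKMRTX,F)=270/7
step 7: merge (BIKMRTX,F) at d=270/7; branch lengths BIKMRTX→39/14, F→135/7; new cluster BFIKMRTX
final tree: ((((B:37/4,(R:5/2,T:5/2):27/4):29/12,(I:6,X:6):17/3):29/6,(K:15/2,M:15/2):9):39/14,F:135/7)
total length: 7727/84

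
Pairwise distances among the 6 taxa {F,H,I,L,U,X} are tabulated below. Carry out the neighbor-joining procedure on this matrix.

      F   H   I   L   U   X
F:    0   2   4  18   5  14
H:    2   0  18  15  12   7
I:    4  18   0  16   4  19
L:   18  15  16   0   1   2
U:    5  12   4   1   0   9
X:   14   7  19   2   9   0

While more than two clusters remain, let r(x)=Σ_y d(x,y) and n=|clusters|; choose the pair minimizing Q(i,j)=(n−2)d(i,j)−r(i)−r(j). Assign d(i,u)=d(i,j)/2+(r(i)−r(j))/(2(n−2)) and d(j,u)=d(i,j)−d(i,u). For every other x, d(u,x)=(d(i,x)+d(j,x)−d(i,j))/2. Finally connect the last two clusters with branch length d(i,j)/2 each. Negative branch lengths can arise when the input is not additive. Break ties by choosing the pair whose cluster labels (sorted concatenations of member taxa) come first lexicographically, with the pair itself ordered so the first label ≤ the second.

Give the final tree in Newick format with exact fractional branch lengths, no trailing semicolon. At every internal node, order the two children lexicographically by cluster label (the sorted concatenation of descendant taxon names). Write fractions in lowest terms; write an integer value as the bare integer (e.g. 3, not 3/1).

((((F:-5/3,H:11/3):37/8,I:43/8):23/8,(L:9/8,X:7/8):49/8):-17/16,U:-17/16)

1. join L+X (d=2, Q=-95) ⇒ LX; edges |L|=9/8, |X|=7/8
  updated: d(F,LX)=15, d(H,LX)=10, d(I,LX)=33/2, d(LX,U)=4
2. join F+H (d=2, Q=-62) ⇒ FH; edges |F|=-5/3, |H|=11/3
  updated: d(FH,I)=10, d(FH,LX)=23/2, d(FH,U)=15/2
3. join FH+I (d=10, Q=-79/2) ⇒ FHI; edges |FH|=37/8, |I|=43/8
  updated: d(FHI,LX)=9, d(FHI,U)=3/4
4. join FHI+LX (d=9, Q=-55/4) ⇒ FHILX; edges |FHI|=23/8, |LX|=49/8
  updated: d(FHILX,U)=-17/8
5. join FHILX+U (d=-17/8) ⇒ FHILUX; edges |FHILX|=-17/16, |U|=-17/16
final tree: ((((F:-5/3,H:11/3):37/8,I:43/8):23/8,(L:9/8,X:7/8):49/8):-17/16,U:-17/16)
total length: 167/8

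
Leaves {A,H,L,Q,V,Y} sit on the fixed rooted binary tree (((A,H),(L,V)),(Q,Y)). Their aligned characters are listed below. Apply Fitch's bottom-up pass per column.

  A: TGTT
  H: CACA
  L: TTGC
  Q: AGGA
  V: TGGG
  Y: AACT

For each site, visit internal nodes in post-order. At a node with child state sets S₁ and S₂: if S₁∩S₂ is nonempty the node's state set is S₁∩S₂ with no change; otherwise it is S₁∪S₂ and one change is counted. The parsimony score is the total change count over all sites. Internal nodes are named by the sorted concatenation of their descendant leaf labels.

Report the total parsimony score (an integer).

[col 0] AH: children A:{T}, H:{C} ∪→ {C,T}; cost 1
[col 0] LV: children L:{T}, V:{T} ∩→ {T}; cost 0
[col 0] AHLV: children AH:{C,T}, LV:{T} ∩→ {T}; cost 0
[col 0] QY: children Q:{A}, Y:{A} ∩→ {A}; cost 0
[col 0] AHLQVY: children AHLV:{T}, QY:{A} ∪→ {A,T}; cost 1
[col 1] AH: children A:{G}, H:{A} ∪→ {A,G}; cost 1
[col 1] LV: children L:{T}, V:{G} ∪→ {G,T}; cost 1
[col 1] AHLV: children AH:{A,G}, LV:{G,T} ∩→ {G}; cost 0
[col 1] QY: children Q:{G}, Y:{A} ∪→ {A,G}; cost 1
[col 1] AHLQVY: children AHLV:{G}, QY:{A,G} ∩→ {G}; cost 0
[col 2] AH: children A:{T}, H:{C} ∪→ {C,T}; cost 1
[col 2] LV: children L:{G}, V:{G} ∩→ {G}; cost 0
[col 2] AHLV: children AH:{C,T}, LV:{G} ∪→ {C,G,T}; cost 1
[col 2] QY: children Q:{G}, Y:{C} ∪→ {C,G}; cost 1
[col 2] AHLQVY: children AHLV:{C,G,T}, QY:{C,G} ∩→ {C,G}; cost 0
[col 3] AH: children A:{T}, H:{A} ∪→ {A,T}; cost 1
[col 3] LV: children L:{C}, V:{G} ∪→ {C,G}; cost 1
[col 3] AHLV: children AH:{A,T}, LV:{C,G} ∪→ {A,C,G,T}; cost 1
[col 3] QY: children Q:{A}, Y:{T} ∪→ {A,T}; cost 1
[col 3] AHLQVY: children AHLV:{A,C,G,T}, QY:{A,T} ∩→ {A,T}; cost 0
per-site changes: [2, 3, 3, 4]; total = 12

12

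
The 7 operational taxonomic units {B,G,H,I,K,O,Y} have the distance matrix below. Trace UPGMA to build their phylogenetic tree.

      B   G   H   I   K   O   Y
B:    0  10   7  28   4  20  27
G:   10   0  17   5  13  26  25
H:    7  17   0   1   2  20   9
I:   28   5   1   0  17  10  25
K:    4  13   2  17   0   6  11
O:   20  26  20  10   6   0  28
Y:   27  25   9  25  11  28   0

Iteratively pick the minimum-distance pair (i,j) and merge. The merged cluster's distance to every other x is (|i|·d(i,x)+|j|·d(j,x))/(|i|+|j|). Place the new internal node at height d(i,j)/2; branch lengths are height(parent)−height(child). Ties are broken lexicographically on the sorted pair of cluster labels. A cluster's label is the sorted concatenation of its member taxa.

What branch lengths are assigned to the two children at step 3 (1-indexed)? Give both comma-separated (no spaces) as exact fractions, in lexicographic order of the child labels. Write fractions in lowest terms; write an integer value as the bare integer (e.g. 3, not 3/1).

1. join H+I (d=1) ⇒ HI; edges |H|=1/2, |I|=1/2
  updated: d(B,HI)=35/2, d(G,HI)=11, d(HI,K)=19/2, d(HI,O)=15, d(HI,Y)=17
2. join B+K (d=4) ⇒ BK; edges |B|=2, |K|=2
  updated: d(BK,G)=23/2, d(BK,HI)=27/2, d(BK,O)=13, d(BK,Y)=19
3. join G+HI (d=11) ⇒ GHI; edges |G|=11/2, |HI|=5
  updated: d(BK,GHI)=77/6, d(GHI,O)=56/3, d(GHI,Y)=59/3
4. join BK+GHI (d=77/6) ⇒ BGHIK; edges |BK|=53/12, |GHI|=11/12
  updated: d(BGHIK,O)=82/5, d(BGHIK,Y)=97/5
5. join BGHIK+O (d=82/5) ⇒ BGHIKO; edges |BGHIK|=107/60, |O|=41/5
  updated: d(BGHIKO,Y)=125/6
6. join BGHIKO+Y (d=125/6) ⇒ BGHIKOY; edges |BGHIKO|=133/60, |Y|=125/12
final tree: ((((B:2,K:2):53/12,(G:11/2,(H:1/2,I:1/2):5):11/12):107/60,O:41/5):133/60,Y:125/12)
total length: 869/20

11/2,5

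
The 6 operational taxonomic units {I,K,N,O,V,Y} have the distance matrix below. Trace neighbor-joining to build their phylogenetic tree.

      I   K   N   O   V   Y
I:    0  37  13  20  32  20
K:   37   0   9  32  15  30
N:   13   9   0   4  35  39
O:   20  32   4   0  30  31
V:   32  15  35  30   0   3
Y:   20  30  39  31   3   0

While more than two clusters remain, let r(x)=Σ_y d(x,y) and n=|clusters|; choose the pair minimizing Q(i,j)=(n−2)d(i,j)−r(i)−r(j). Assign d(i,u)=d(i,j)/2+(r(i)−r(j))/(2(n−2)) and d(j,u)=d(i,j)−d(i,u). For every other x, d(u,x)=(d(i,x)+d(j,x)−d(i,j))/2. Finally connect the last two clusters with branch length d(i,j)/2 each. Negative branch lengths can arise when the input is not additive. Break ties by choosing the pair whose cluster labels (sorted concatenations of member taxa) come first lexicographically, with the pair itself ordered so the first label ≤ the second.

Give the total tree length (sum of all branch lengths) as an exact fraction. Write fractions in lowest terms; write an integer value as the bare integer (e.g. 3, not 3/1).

837/16

1. join V+Y (d=3, Q=-226) ⇒ VY; edges |V|=1/2, |Y|=5/2
  updated: d(I,VY)=49/2, d(K,VY)=21, d(N,VY)=71/2, d(O,VY)=29
2. join K+VY (d=21, Q=-146) ⇒ KVY; edges |K|=26/3, |VY|=37/3
  updated: d(I,KVY)=81/4, d(KVY,N)=47/4, d(KVY,O)=20
3. join I+KVY (d=81/4, Q=-259/4) ⇒ IKVY; edges |I|=167/16, |KVY|=157/16
  updated: d(IKVY,N)=9/4, d(IKVY,O)=79/8
4. join IKVY+N (d=9/4, Q=-129/8) ⇒ IKNVY; edges |IKVY|=65/16, |N|=-29/16
  updated: d(IKNVY,O)=93/16
5. join IKNVY+O (d=93/16) ⇒ IKNOVY; edges |IKNVY|=93/32, |O|=93/32
final tree: (((I:167/16,(K:26/3,(V:1/2,Y:5/2):37/3):157/16):65/16,N:-29/16):93/32,O:93/32)
total length: 837/16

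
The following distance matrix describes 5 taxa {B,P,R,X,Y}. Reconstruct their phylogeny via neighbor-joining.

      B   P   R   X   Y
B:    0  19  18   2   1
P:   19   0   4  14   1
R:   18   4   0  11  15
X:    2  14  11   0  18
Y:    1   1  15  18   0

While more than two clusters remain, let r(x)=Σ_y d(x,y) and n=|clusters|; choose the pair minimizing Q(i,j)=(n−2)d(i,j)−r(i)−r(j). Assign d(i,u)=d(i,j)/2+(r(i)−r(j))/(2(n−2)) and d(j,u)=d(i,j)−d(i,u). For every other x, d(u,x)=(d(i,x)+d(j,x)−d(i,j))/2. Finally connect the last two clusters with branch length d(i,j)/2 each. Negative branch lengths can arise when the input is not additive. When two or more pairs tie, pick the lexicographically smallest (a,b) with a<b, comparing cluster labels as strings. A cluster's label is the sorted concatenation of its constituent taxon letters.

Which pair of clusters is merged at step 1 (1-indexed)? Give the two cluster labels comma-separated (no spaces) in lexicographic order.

step 1: merge (B,X) at d=2, Q=-79; branch lengths B→1/6, X→11/6; new cluster BX
  updated: d(BX,P)=31/2, d(BX,R)=27/2, d(BX,Y)=17/2
step 2: merge (BX,Y) at d=17/2, Q=-45; branch lengths BX→15/2, Y→1; new cluster BXY
  updated: d(BXY,P)=4, d(BXY,R)=10
step 3: merge (BXY,P) at d=4, Q=-18; branch lengths BXY→5, P→-1; new cluster BPXY
  updated: d(BPXY,R)=5
step 4: merge (BPXY,R) at d=5; branch lengths BPXY→5/2, R→5/2; new cluster BPRXY
final tree: ((((B:1/6,X:11/6):15/2,Y:1):5,P:-1):5/2,R:5/2)
total length: 39/2

B,X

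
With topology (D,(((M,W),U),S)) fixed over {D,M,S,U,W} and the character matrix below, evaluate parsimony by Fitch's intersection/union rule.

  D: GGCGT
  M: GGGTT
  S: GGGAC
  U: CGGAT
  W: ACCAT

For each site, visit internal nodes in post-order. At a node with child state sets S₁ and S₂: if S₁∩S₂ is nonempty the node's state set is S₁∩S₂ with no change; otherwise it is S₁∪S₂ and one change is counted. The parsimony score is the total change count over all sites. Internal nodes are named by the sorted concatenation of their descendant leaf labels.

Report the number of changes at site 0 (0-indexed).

2

[col 0] MW: children M:{G}, W:{A} ∪→ {A,G}; cost 1
[col 0] MUW: children MW:{A,G}, U:{C} ∪→ {A,C,G}; cost 1
[col 0] MSUW: children MUW:{A,C,G}, S:{G} ∩→ {G}; cost 0
[col 0] DMSUW: children D:{G}, MSUW:{G} ∩→ {G}; cost 0
[col 1] MW: children M:{G}, W:{C} ∪→ {C,G}; cost 1
[col 1] MUW: children MW:{C,G}, U:{G} ∩→ {G}; cost 0
[col 1] MSUW: children MUW:{G}, S:{G} ∩→ {G}; cost 0
[col 1] DMSUW: children D:{G}, MSUW:{G} ∩→ {G}; cost 0
[col 2] MW: children M:{G}, W:{C} ∪→ {C,G}; cost 1
[col 2] MUW: children MW:{C,G}, U:{G} ∩→ {G}; cost 0
[col 2] MSUW: children MUW:{G}, S:{G} ∩→ {G}; cost 0
[col 2] DMSUW: children D:{C}, MSUW:{G} ∪→ {C,G}; cost 1
[col 3] MW: children M:{T}, W:{A} ∪→ {A,T}; cost 1
[col 3] MUW: children MW:{A,T}, U:{A} ∩→ {A}; cost 0
[col 3] MSUW: children MUW:{A}, S:{A} ∩→ {A}; cost 0
[col 3] DMSUW: children D:{G}, MSUW:{A} ∪→ {A,G}; cost 1
[col 4] MW: children M:{T}, W:{T} ∩→ {T}; cost 0
[col 4] MUW: children MW:{T}, U:{T} ∩→ {T}; cost 0
[col 4] MSUW: children MUW:{T}, S:{C} ∪→ {C,T}; cost 1
[col 4] DMSUW: children D:{T}, MSUW:{C,T} ∩→ {T}; cost 0
per-site changes: [2, 1, 2, 2, 1]; total = 8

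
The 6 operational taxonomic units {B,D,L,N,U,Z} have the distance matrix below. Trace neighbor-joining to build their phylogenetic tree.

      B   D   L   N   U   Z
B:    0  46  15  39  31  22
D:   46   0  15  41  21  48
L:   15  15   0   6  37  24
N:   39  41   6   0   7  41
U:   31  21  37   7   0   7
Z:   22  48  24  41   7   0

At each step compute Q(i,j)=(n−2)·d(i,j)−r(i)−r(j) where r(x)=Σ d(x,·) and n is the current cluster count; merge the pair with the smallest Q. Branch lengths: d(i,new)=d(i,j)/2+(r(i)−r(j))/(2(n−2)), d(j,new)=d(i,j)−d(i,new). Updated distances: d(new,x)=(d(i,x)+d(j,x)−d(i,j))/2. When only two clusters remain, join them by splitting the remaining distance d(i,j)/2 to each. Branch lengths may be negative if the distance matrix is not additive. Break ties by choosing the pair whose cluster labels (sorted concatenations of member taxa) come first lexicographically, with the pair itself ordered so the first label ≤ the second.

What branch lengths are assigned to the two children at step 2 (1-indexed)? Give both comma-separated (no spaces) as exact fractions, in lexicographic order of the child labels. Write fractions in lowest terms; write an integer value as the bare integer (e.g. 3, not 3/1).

181/12,95/12

step 1: merge (U,Z) at d=7, Q=-217; branch lengths U→-11/8, Z→67/8; new cluster UZ
  updated: d(B,UZ)=23, d(D,UZ)=31, d(L,UZ)=27, d(N,UZ)=41/2
step 2: merge (B,UZ) at d=23, Q=-311/2; branch lengths B→181/12, UZ→95/12; new cluster BUZ
  updated: d(BUZ,D)=27, d(BUZ,L)=19/2, d(BUZ,N)=73/4
step 3: merge (BUZ,D) at d=27, Q=-335/4; branch lengths BUZ→103/16, D→329/16; new cluster BDUZ
  updated: d(BDUZ,L)=-5/4, d(BDUZ,N)=129/8
step 4: merge (BDUZ,L) at d=-5/4, Q=-167/8; branch lengths BDUZ→71/16, L→-91/16; new cluster BDLUZ
  updated: d(BDLUZ,N)=187/16
step 5: merge (BDLUZ,N) at d=187/16; branch lengths BDLUZ→187/32, N→187/32; new cluster BDLNUZ
final tree: ((((B:181/12,(U:-11/8,Z:67/8):95/12):103/16,D:329/16):71/16,L:-91/16):187/32,N:187/32)
total length: 1079/16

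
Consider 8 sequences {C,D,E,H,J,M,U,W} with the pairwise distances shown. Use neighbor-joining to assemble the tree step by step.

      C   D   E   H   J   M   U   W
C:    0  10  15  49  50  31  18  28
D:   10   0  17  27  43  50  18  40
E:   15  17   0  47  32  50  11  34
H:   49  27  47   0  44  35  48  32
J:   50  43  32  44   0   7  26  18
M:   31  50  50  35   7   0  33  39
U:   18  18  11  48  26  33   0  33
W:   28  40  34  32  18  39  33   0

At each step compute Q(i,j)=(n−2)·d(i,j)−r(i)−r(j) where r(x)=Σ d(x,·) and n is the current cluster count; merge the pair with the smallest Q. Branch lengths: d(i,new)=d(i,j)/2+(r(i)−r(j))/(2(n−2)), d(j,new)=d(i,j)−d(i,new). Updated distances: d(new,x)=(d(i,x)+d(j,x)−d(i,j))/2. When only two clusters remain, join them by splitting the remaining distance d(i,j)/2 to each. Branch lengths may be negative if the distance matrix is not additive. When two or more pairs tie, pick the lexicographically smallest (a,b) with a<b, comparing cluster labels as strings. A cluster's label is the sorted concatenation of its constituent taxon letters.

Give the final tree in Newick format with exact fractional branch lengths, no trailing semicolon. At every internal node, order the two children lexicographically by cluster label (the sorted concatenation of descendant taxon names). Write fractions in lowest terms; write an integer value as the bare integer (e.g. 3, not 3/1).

iteration 1: select J,M (d=7, Q=-423); attach at lengths (17/12, 67/12); label the merged cluster JM
  updated: d(C,JM)=37, d(D,JM)=43, d(E,JM)=75/2, d(H,JM)=36, d(JM,U)=26, d(JM,W)=25
iteration 2: select JM,W (d=25, Q=-543/2); attach at lengths (55/4, 45/4); label the merged cluster JMW
  updated: d(C,JMW)=20, d(D,JMW)=29, d(E,JMW)=93/4, d(H,JMW)=43/2, d(JMW,U)=17
iteration 3: select H,JMW (d=43/2, Q=-869/4); attach at lengths (671/32, 17/32); label the merged cluster HJMW
  updated: d(C,HJMW)=95/4, d(D,HJMW)=69/4, d(E,HJMW)=195/8, d(HJMW,U)=87/4
iteration 4: select E,U (d=11, Q=-825/8); attach at lengths (253/48, 275/48); label the merged cluster EU
  updated: d(C,EU)=11, d(D,EU)=12, d(EU,HJMW)=281/16
iteration 5: select C,D (d=10, Q=-64); attach at lengths (51/8, 29/8); label the merged cluster CD
  updated: d(CD,EU)=13/2, d(CD,HJMW)=31/2
iteration 6: select CD,EU (d=13/2, Q=-633/16); attach at lengths (71/32, 137/32); label the merged cluster CDEU
  updated: d(CDEU,HJMW)=425/32
iteration 7: select CDEU,HJMW (d=425/32); attach at lengths (425/64, 425/64); label the merged cluster CDEHJMUW
final tree: (((C:51/8,D:29/8):71/32,(E:253/48,U:275/48):137/32):425/64,(H:671/32,((J:17/12,M:67/12):55/4,W:45/4):17/32):425/64)
total length: 3017/32

(((C:51/8,D:29/8):71/32,(E:253/48,U:275/48):137/32):425/64,(H:671/32,((J:17/12,M:67/12):55/4,W:45/4):17/32):425/64)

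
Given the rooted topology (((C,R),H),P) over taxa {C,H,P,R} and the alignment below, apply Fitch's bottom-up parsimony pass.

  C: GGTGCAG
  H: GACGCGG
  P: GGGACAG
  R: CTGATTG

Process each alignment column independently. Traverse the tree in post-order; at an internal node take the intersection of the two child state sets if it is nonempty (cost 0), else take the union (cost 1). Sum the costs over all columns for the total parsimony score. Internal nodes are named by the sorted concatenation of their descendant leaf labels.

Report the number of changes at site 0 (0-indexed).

site 0, node CR: C={G} ∪ R={C} → {C,G} (+1)
site 0, node CHR: CR={C,G} ∩ H={G} → {G} (+0)
site 0, node CHPR: CHR={G} ∩ P={G} → {G} (+0)
site 1, node CR: C={G} ∪ R={T} → {G,T} (+1)
site 1, node CHR: CR={G,T} ∪ H={A} → {A,G,T} (+1)
site 1, node CHPR: CHR={A,G,T} ∩ P={G} → {G} (+0)
site 2, node CR: C={T} ∪ R={G} → {G,T} (+1)
site 2, node CHR: CR={G,T} ∪ H={C} → {C,G,T} (+1)
site 2, node CHPR: CHR={C,G,T} ∩ P={G} → {G} (+0)
site 3, node CR: C={G} ∪ R={A} → {A,G} (+1)
site 3, node CHR: CR={A,G} ∩ H={G} → {G} (+0)
site 3, node CHPR: CHR={G} ∪ P={A} → {A,G} (+1)
site 4, node CR: C={C} ∪ R={T} → {C,T} (+1)
site 4, node CHR: CR={C,T} ∩ H={C} → {C} (+0)
site 4, node CHPR: CHR={C} ∩ P={C} → {C} (+0)
site 5, node CR: C={A} ∪ R={T} → {A,T} (+1)
site 5, node CHR: CR={A,T} ∪ H={G} → {A,G,T} (+1)
site 5, node CHPR: CHR={A,G,T} ∩ P={A} → {A} (+0)
site 6, node CR: C={G} ∩ R={G} → {G} (+0)
site 6, node CHR: CR={G} ∩ H={G} → {G} (+0)
site 6, node CHPR: CHR={G} ∩ P={G} → {G} (+0)
per-site changes: [1, 2, 2, 2, 1, 2, 0]; total = 10

1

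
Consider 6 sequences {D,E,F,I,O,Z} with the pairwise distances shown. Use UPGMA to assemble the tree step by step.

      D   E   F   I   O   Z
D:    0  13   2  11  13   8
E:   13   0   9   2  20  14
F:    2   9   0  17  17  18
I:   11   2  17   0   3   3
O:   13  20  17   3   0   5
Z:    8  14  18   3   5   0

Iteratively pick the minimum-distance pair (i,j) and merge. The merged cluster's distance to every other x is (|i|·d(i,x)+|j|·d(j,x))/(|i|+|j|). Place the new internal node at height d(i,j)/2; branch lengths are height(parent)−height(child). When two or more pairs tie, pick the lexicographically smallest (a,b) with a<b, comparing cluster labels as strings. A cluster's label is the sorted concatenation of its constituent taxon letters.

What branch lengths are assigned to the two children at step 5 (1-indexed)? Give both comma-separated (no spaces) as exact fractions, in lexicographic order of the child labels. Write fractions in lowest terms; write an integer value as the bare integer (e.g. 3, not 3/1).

45/8,13/8

iteration 1: select D,F (d=2); attach at lengths (1, 1); label the merged cluster DF
  updated: d(DF,E)=11, d(DF,I)=14, d(DF,O)=15, d(DF,Z)=13
iteration 2: select E,I (d=2); attach at lengths (1, 1); label the merged cluster EI
  updated: d(DF,EI)=25/2, d(EI,O)=23/2, d(EI,Z)=17/2
iteration 3: select O,Z (d=5); attach at lengths (5/2, 5/2); label the merged cluster OZ
  updated: d(DF,OZ)=14, d(EI,OZ)=10
iteration 4: select EI,OZ (d=10); attach at lengths (4, 5/2); label the merged cluster EIOZ
  updated: d(DF,EIOZ)=53/4
iteration 5: select DF,EIOZ (d=53/4); attach at lengths (45/8, 13/8); label the merged cluster DEFIOZ
final tree: ((D:1,F:1):45/8,((E:1,I:1):4,(O:5/2,Z:5/2):5/2):13/8)
total length: 91/4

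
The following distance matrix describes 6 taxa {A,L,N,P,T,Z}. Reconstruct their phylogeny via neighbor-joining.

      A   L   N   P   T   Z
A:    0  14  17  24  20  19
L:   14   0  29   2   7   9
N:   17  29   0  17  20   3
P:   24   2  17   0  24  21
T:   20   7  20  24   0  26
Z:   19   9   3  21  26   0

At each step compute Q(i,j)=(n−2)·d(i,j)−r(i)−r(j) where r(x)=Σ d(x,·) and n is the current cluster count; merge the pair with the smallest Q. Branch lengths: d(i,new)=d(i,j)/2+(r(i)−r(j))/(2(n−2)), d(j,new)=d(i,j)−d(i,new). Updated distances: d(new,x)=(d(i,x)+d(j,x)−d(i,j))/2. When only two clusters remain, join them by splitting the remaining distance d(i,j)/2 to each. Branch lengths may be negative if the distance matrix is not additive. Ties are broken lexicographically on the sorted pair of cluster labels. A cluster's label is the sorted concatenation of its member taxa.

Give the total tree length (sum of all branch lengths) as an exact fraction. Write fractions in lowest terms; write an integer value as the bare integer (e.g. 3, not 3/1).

iteration 1: select N,Z (d=3, Q=-152); attach at lengths (5/2, 1/2); label the merged cluster NZ
  updated: d(A,NZ)=33/2, d(L,NZ)=35/2, d(NZ,P)=35/2, d(NZ,T)=43/2
iteration 2: select L,P (d=2, Q=-102); attach at lengths (-7/2, 11/2); label the merged cluster LP
  updated: d(A,LP)=18, d(LP,NZ)=33/2, d(LP,T)=29/2
iteration 3: select A,NZ (d=33/2, Q=-76); attach at lengths (33/4, 33/4); label the merged cluster ANZ
  updated: d(ANZ,LP)=9, d(ANZ,T)=25/2
iteration 4: select ANZ,LP (d=9, Q=-36); attach at lengths (7/2, 11/2); label the merged cluster ALNPZ
  updated: d(ALNPZ,T)=9
iteration 5: select ALNPZ,T (d=9); attach at lengths (9/2, 9/2); label the merged cluster ALNPTZ
final tree: (((A:33/4,(N:5/2,Z:1/2):33/4):7/2,(L:-7/2,P:11/2):11/2):9/2,T:9/2)
total length: 79/2

79/2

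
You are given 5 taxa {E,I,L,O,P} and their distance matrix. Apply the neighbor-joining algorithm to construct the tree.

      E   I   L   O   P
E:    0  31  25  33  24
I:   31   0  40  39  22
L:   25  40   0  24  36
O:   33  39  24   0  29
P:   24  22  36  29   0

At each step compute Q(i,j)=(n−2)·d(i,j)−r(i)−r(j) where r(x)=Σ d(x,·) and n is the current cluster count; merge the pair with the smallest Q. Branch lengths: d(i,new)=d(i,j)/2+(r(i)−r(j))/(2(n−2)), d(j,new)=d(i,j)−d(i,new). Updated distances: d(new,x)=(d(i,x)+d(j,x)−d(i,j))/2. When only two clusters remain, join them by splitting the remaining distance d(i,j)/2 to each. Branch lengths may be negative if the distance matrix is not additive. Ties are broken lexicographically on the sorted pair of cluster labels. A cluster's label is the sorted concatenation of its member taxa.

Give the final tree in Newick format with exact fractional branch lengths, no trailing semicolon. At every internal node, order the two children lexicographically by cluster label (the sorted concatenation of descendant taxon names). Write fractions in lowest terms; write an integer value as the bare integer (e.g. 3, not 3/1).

1. join L+O (d=24, Q=-178) ⇒ LO; edges |L|=12, |O|=12
  updated: d(E,LO)=17, d(I,LO)=55/2, d(LO,P)=41/2
2. join E+LO (d=17, Q=-103) ⇒ ELO; edges |E|=41/4, |LO|=27/4
  updated: d(ELO,I)=83/4, d(ELO,P)=55/4
3. join ELO+I (d=83/4, Q=-113/2) ⇒ EILO; edges |ELO|=25/4, |I|=29/2
  updated: d(EILO,P)=15/2
4. join EILO+P (d=15/2) ⇒ EILOP; edges |EILO|=15/4, |P|=15/4
final tree: (((E:41/4,(L:12,O:12):27/4):25/4,I:29/2):15/4,P:15/4)
total length: 277/4

(((E:41/4,(L:12,O:12):27/4):25/4,I:29/2):15/4,P:15/4)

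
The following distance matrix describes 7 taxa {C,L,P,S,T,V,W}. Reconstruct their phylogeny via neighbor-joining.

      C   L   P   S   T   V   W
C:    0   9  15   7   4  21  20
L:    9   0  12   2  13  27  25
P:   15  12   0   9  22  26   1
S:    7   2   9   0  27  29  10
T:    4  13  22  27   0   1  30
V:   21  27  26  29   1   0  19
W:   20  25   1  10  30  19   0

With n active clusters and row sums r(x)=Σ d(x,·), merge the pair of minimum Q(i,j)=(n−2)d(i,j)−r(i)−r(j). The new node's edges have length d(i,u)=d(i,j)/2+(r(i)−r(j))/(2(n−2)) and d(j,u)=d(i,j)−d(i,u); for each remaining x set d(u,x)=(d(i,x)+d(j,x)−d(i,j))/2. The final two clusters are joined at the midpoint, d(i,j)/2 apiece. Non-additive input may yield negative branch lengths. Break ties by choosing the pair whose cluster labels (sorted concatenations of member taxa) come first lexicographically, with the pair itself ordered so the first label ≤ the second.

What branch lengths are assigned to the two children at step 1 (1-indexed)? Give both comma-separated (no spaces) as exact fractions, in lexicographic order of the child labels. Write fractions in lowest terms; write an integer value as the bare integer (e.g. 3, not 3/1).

-21/10,31/10

iteration 1: select T,V (d=1, Q=-215); attach at lengths (-21/10, 31/10); label the merged cluster TV
  updated: d(C,TV)=12, d(L,TV)=39/2, d(P,TV)=47/2, d(S,TV)=55/2, d(TV,W)=24
iteration 2: select P,W (d=1, Q=-273/2); attach at lengths (-31/16, 47/16); label the merged cluster PW
  updated: d(C,PW)=17, d(L,PW)=18, d(PW,S)=9, d(PW,TV)=93/4
iteration 3: select C,TV (d=12, Q=-365/4); attach at lengths (-5/24, 293/24); label the merged cluster CTV
  updated: d(CTV,L)=33/4, d(CTV,PW)=113/8, d(CTV,S)=45/4
iteration 4: select CTV,PW (d=113/8, Q=-93/2); attach at lengths (83/16, 143/16); label the merged cluster CPTVW
  updated: d(CPTVW,L)=97/16, d(CPTVW,S)=49/16
iteration 5: select CPTVW,L (d=97/16, Q=-89/8); attach at lengths (57/16, 5/2); label the merged cluster CLPTVW
  updated: d(CLPTVW,S)=-1/2
iteration 6: select CLPTVW,S (d=-1/2); attach at lengths (-1/4, -1/4); label the merged cluster CLPSTVW
final tree: ((((C:-5/24,(T:-21/10,V:31/10):293/24):83/16,(P:-31/16,W:47/16):143/16):57/16,L:5/2):-1/4,S:-1/4)
total length: 539/16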